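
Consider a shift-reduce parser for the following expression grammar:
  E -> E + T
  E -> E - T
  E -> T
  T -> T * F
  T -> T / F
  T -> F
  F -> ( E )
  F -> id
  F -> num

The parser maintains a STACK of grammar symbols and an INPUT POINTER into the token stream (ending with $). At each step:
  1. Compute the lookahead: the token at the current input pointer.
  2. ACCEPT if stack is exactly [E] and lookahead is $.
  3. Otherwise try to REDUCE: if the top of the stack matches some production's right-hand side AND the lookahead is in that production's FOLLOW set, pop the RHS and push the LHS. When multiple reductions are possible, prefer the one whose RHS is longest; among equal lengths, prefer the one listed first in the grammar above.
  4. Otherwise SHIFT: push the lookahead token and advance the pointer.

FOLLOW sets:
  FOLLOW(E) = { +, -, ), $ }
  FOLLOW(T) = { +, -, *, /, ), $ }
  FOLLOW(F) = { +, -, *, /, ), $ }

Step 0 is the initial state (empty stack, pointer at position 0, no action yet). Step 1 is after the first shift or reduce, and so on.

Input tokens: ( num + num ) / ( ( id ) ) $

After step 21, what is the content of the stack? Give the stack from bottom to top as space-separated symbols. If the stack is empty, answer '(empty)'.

Answer: T / ( ( E )

Derivation:
Step 1: shift (. Stack=[(] ptr=1 lookahead=num remaining=[num + num ) / ( ( id ) ) $]
Step 2: shift num. Stack=[( num] ptr=2 lookahead=+ remaining=[+ num ) / ( ( id ) ) $]
Step 3: reduce F->num. Stack=[( F] ptr=2 lookahead=+ remaining=[+ num ) / ( ( id ) ) $]
Step 4: reduce T->F. Stack=[( T] ptr=2 lookahead=+ remaining=[+ num ) / ( ( id ) ) $]
Step 5: reduce E->T. Stack=[( E] ptr=2 lookahead=+ remaining=[+ num ) / ( ( id ) ) $]
Step 6: shift +. Stack=[( E +] ptr=3 lookahead=num remaining=[num ) / ( ( id ) ) $]
Step 7: shift num. Stack=[( E + num] ptr=4 lookahead=) remaining=[) / ( ( id ) ) $]
Step 8: reduce F->num. Stack=[( E + F] ptr=4 lookahead=) remaining=[) / ( ( id ) ) $]
Step 9: reduce T->F. Stack=[( E + T] ptr=4 lookahead=) remaining=[) / ( ( id ) ) $]
Step 10: reduce E->E + T. Stack=[( E] ptr=4 lookahead=) remaining=[) / ( ( id ) ) $]
Step 11: shift ). Stack=[( E )] ptr=5 lookahead=/ remaining=[/ ( ( id ) ) $]
Step 12: reduce F->( E ). Stack=[F] ptr=5 lookahead=/ remaining=[/ ( ( id ) ) $]
Step 13: reduce T->F. Stack=[T] ptr=5 lookahead=/ remaining=[/ ( ( id ) ) $]
Step 14: shift /. Stack=[T /] ptr=6 lookahead=( remaining=[( ( id ) ) $]
Step 15: shift (. Stack=[T / (] ptr=7 lookahead=( remaining=[( id ) ) $]
Step 16: shift (. Stack=[T / ( (] ptr=8 lookahead=id remaining=[id ) ) $]
Step 17: shift id. Stack=[T / ( ( id] ptr=9 lookahead=) remaining=[) ) $]
Step 18: reduce F->id. Stack=[T / ( ( F] ptr=9 lookahead=) remaining=[) ) $]
Step 19: reduce T->F. Stack=[T / ( ( T] ptr=9 lookahead=) remaining=[) ) $]
Step 20: reduce E->T. Stack=[T / ( ( E] ptr=9 lookahead=) remaining=[) ) $]
Step 21: shift ). Stack=[T / ( ( E )] ptr=10 lookahead=) remaining=[) $]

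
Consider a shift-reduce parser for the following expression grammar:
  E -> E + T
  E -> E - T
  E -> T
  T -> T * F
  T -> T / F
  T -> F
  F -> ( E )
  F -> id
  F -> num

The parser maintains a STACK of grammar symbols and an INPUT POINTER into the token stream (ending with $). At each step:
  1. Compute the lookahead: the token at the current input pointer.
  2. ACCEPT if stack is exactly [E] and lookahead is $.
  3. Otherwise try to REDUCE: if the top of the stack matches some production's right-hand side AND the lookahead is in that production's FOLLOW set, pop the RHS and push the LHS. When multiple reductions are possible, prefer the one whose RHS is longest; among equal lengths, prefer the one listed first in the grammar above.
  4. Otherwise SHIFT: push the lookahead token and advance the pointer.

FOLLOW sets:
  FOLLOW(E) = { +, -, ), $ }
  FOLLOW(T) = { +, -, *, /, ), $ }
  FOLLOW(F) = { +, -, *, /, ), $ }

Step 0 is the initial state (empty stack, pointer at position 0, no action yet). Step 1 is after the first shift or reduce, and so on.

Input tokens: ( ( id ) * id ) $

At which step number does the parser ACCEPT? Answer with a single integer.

Answer: 19

Derivation:
Step 1: shift (. Stack=[(] ptr=1 lookahead=( remaining=[( id ) * id ) $]
Step 2: shift (. Stack=[( (] ptr=2 lookahead=id remaining=[id ) * id ) $]
Step 3: shift id. Stack=[( ( id] ptr=3 lookahead=) remaining=[) * id ) $]
Step 4: reduce F->id. Stack=[( ( F] ptr=3 lookahead=) remaining=[) * id ) $]
Step 5: reduce T->F. Stack=[( ( T] ptr=3 lookahead=) remaining=[) * id ) $]
Step 6: reduce E->T. Stack=[( ( E] ptr=3 lookahead=) remaining=[) * id ) $]
Step 7: shift ). Stack=[( ( E )] ptr=4 lookahead=* remaining=[* id ) $]
Step 8: reduce F->( E ). Stack=[( F] ptr=4 lookahead=* remaining=[* id ) $]
Step 9: reduce T->F. Stack=[( T] ptr=4 lookahead=* remaining=[* id ) $]
Step 10: shift *. Stack=[( T *] ptr=5 lookahead=id remaining=[id ) $]
Step 11: shift id. Stack=[( T * id] ptr=6 lookahead=) remaining=[) $]
Step 12: reduce F->id. Stack=[( T * F] ptr=6 lookahead=) remaining=[) $]
Step 13: reduce T->T * F. Stack=[( T] ptr=6 lookahead=) remaining=[) $]
Step 14: reduce E->T. Stack=[( E] ptr=6 lookahead=) remaining=[) $]
Step 15: shift ). Stack=[( E )] ptr=7 lookahead=$ remaining=[$]
Step 16: reduce F->( E ). Stack=[F] ptr=7 lookahead=$ remaining=[$]
Step 17: reduce T->F. Stack=[T] ptr=7 lookahead=$ remaining=[$]
Step 18: reduce E->T. Stack=[E] ptr=7 lookahead=$ remaining=[$]
Step 19: accept. Stack=[E] ptr=7 lookahead=$ remaining=[$]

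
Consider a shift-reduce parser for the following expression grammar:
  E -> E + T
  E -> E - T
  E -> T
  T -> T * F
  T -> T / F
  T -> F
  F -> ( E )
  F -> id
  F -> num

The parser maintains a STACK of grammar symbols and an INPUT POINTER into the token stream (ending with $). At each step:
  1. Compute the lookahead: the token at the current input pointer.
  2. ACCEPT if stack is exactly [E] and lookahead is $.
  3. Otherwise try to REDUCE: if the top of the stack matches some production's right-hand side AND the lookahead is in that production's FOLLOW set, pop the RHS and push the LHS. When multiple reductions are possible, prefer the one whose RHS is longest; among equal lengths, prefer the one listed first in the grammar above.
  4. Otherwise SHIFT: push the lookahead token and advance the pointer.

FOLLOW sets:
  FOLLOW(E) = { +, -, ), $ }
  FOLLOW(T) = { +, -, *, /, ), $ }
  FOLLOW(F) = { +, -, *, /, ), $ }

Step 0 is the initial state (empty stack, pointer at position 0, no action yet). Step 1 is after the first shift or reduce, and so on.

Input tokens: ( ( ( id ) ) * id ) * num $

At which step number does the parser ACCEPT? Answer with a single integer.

Answer: 28

Derivation:
Step 1: shift (. Stack=[(] ptr=1 lookahead=( remaining=[( ( id ) ) * id ) * num $]
Step 2: shift (. Stack=[( (] ptr=2 lookahead=( remaining=[( id ) ) * id ) * num $]
Step 3: shift (. Stack=[( ( (] ptr=3 lookahead=id remaining=[id ) ) * id ) * num $]
Step 4: shift id. Stack=[( ( ( id] ptr=4 lookahead=) remaining=[) ) * id ) * num $]
Step 5: reduce F->id. Stack=[( ( ( F] ptr=4 lookahead=) remaining=[) ) * id ) * num $]
Step 6: reduce T->F. Stack=[( ( ( T] ptr=4 lookahead=) remaining=[) ) * id ) * num $]
Step 7: reduce E->T. Stack=[( ( ( E] ptr=4 lookahead=) remaining=[) ) * id ) * num $]
Step 8: shift ). Stack=[( ( ( E )] ptr=5 lookahead=) remaining=[) * id ) * num $]
Step 9: reduce F->( E ). Stack=[( ( F] ptr=5 lookahead=) remaining=[) * id ) * num $]
Step 10: reduce T->F. Stack=[( ( T] ptr=5 lookahead=) remaining=[) * id ) * num $]
Step 11: reduce E->T. Stack=[( ( E] ptr=5 lookahead=) remaining=[) * id ) * num $]
Step 12: shift ). Stack=[( ( E )] ptr=6 lookahead=* remaining=[* id ) * num $]
Step 13: reduce F->( E ). Stack=[( F] ptr=6 lookahead=* remaining=[* id ) * num $]
Step 14: reduce T->F. Stack=[( T] ptr=6 lookahead=* remaining=[* id ) * num $]
Step 15: shift *. Stack=[( T *] ptr=7 lookahead=id remaining=[id ) * num $]
Step 16: shift id. Stack=[( T * id] ptr=8 lookahead=) remaining=[) * num $]
Step 17: reduce F->id. Stack=[( T * F] ptr=8 lookahead=) remaining=[) * num $]
Step 18: reduce T->T * F. Stack=[( T] ptr=8 lookahead=) remaining=[) * num $]
Step 19: reduce E->T. Stack=[( E] ptr=8 lookahead=) remaining=[) * num $]
Step 20: shift ). Stack=[( E )] ptr=9 lookahead=* remaining=[* num $]
Step 21: reduce F->( E ). Stack=[F] ptr=9 lookahead=* remaining=[* num $]
Step 22: reduce T->F. Stack=[T] ptr=9 lookahead=* remaining=[* num $]
Step 23: shift *. Stack=[T *] ptr=10 lookahead=num remaining=[num $]
Step 24: shift num. Stack=[T * num] ptr=11 lookahead=$ remaining=[$]
Step 25: reduce F->num. Stack=[T * F] ptr=11 lookahead=$ remaining=[$]
Step 26: reduce T->T * F. Stack=[T] ptr=11 lookahead=$ remaining=[$]
Step 27: reduce E->T. Stack=[E] ptr=11 lookahead=$ remaining=[$]
Step 28: accept. Stack=[E] ptr=11 lookahead=$ remaining=[$]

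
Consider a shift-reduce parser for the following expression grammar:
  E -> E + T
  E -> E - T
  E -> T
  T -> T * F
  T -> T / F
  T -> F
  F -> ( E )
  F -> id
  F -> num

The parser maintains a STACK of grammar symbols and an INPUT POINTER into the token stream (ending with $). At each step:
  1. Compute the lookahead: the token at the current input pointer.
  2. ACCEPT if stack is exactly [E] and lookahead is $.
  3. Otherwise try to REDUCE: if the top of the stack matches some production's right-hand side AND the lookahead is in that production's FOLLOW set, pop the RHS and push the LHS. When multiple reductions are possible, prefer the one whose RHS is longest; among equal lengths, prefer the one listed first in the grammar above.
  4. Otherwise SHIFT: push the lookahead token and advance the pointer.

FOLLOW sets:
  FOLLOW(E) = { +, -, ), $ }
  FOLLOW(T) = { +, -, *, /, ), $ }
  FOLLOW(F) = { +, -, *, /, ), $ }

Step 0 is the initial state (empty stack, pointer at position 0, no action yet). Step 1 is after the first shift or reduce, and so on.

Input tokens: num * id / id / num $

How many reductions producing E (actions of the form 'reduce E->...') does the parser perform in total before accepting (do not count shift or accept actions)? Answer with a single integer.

Step 1: shift num. Stack=[num] ptr=1 lookahead=* remaining=[* id / id / num $]
Step 2: reduce F->num. Stack=[F] ptr=1 lookahead=* remaining=[* id / id / num $]
Step 3: reduce T->F. Stack=[T] ptr=1 lookahead=* remaining=[* id / id / num $]
Step 4: shift *. Stack=[T *] ptr=2 lookahead=id remaining=[id / id / num $]
Step 5: shift id. Stack=[T * id] ptr=3 lookahead=/ remaining=[/ id / num $]
Step 6: reduce F->id. Stack=[T * F] ptr=3 lookahead=/ remaining=[/ id / num $]
Step 7: reduce T->T * F. Stack=[T] ptr=3 lookahead=/ remaining=[/ id / num $]
Step 8: shift /. Stack=[T /] ptr=4 lookahead=id remaining=[id / num $]
Step 9: shift id. Stack=[T / id] ptr=5 lookahead=/ remaining=[/ num $]
Step 10: reduce F->id. Stack=[T / F] ptr=5 lookahead=/ remaining=[/ num $]
Step 11: reduce T->T / F. Stack=[T] ptr=5 lookahead=/ remaining=[/ num $]
Step 12: shift /. Stack=[T /] ptr=6 lookahead=num remaining=[num $]
Step 13: shift num. Stack=[T / num] ptr=7 lookahead=$ remaining=[$]
Step 14: reduce F->num. Stack=[T / F] ptr=7 lookahead=$ remaining=[$]
Step 15: reduce T->T / F. Stack=[T] ptr=7 lookahead=$ remaining=[$]
Step 16: reduce E->T. Stack=[E] ptr=7 lookahead=$ remaining=[$]
Step 17: accept. Stack=[E] ptr=7 lookahead=$ remaining=[$]

Answer: 1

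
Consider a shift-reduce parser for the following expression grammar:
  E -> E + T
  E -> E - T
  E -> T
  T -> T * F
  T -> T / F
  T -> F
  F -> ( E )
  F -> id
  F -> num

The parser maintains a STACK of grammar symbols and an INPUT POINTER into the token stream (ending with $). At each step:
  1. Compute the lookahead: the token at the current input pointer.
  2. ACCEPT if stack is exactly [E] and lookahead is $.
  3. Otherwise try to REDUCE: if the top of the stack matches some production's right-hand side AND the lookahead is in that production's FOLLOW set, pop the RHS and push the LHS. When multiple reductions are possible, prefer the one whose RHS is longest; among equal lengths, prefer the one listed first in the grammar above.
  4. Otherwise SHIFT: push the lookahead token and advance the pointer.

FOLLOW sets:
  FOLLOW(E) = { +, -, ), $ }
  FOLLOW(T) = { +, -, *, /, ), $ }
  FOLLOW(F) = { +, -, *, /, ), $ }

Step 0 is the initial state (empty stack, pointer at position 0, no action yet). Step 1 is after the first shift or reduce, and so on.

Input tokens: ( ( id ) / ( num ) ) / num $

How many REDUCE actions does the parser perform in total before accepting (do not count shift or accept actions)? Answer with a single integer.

Step 1: shift (. Stack=[(] ptr=1 lookahead=( remaining=[( id ) / ( num ) ) / num $]
Step 2: shift (. Stack=[( (] ptr=2 lookahead=id remaining=[id ) / ( num ) ) / num $]
Step 3: shift id. Stack=[( ( id] ptr=3 lookahead=) remaining=[) / ( num ) ) / num $]
Step 4: reduce F->id. Stack=[( ( F] ptr=3 lookahead=) remaining=[) / ( num ) ) / num $]
Step 5: reduce T->F. Stack=[( ( T] ptr=3 lookahead=) remaining=[) / ( num ) ) / num $]
Step 6: reduce E->T. Stack=[( ( E] ptr=3 lookahead=) remaining=[) / ( num ) ) / num $]
Step 7: shift ). Stack=[( ( E )] ptr=4 lookahead=/ remaining=[/ ( num ) ) / num $]
Step 8: reduce F->( E ). Stack=[( F] ptr=4 lookahead=/ remaining=[/ ( num ) ) / num $]
Step 9: reduce T->F. Stack=[( T] ptr=4 lookahead=/ remaining=[/ ( num ) ) / num $]
Step 10: shift /. Stack=[( T /] ptr=5 lookahead=( remaining=[( num ) ) / num $]
Step 11: shift (. Stack=[( T / (] ptr=6 lookahead=num remaining=[num ) ) / num $]
Step 12: shift num. Stack=[( T / ( num] ptr=7 lookahead=) remaining=[) ) / num $]
Step 13: reduce F->num. Stack=[( T / ( F] ptr=7 lookahead=) remaining=[) ) / num $]
Step 14: reduce T->F. Stack=[( T / ( T] ptr=7 lookahead=) remaining=[) ) / num $]
Step 15: reduce E->T. Stack=[( T / ( E] ptr=7 lookahead=) remaining=[) ) / num $]
Step 16: shift ). Stack=[( T / ( E )] ptr=8 lookahead=) remaining=[) / num $]
Step 17: reduce F->( E ). Stack=[( T / F] ptr=8 lookahead=) remaining=[) / num $]
Step 18: reduce T->T / F. Stack=[( T] ptr=8 lookahead=) remaining=[) / num $]
Step 19: reduce E->T. Stack=[( E] ptr=8 lookahead=) remaining=[) / num $]
Step 20: shift ). Stack=[( E )] ptr=9 lookahead=/ remaining=[/ num $]
Step 21: reduce F->( E ). Stack=[F] ptr=9 lookahead=/ remaining=[/ num $]
Step 22: reduce T->F. Stack=[T] ptr=9 lookahead=/ remaining=[/ num $]
Step 23: shift /. Stack=[T /] ptr=10 lookahead=num remaining=[num $]
Step 24: shift num. Stack=[T / num] ptr=11 lookahead=$ remaining=[$]
Step 25: reduce F->num. Stack=[T / F] ptr=11 lookahead=$ remaining=[$]
Step 26: reduce T->T / F. Stack=[T] ptr=11 lookahead=$ remaining=[$]
Step 27: reduce E->T. Stack=[E] ptr=11 lookahead=$ remaining=[$]
Step 28: accept. Stack=[E] ptr=11 lookahead=$ remaining=[$]

Answer: 16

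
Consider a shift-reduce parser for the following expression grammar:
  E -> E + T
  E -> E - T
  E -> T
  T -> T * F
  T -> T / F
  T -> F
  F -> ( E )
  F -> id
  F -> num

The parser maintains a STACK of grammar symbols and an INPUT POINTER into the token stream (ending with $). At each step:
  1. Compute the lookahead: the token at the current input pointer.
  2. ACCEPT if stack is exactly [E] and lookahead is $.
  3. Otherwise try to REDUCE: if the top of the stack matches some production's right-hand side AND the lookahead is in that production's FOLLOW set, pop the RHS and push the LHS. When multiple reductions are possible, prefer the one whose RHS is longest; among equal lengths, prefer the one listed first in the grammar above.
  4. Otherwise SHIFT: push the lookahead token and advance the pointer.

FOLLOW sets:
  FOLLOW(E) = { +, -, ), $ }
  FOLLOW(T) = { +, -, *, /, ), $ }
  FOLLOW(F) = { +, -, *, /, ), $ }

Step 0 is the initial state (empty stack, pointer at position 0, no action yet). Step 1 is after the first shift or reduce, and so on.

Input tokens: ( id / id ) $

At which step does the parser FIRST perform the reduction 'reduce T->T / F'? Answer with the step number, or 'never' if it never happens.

Step 1: shift (. Stack=[(] ptr=1 lookahead=id remaining=[id / id ) $]
Step 2: shift id. Stack=[( id] ptr=2 lookahead=/ remaining=[/ id ) $]
Step 3: reduce F->id. Stack=[( F] ptr=2 lookahead=/ remaining=[/ id ) $]
Step 4: reduce T->F. Stack=[( T] ptr=2 lookahead=/ remaining=[/ id ) $]
Step 5: shift /. Stack=[( T /] ptr=3 lookahead=id remaining=[id ) $]
Step 6: shift id. Stack=[( T / id] ptr=4 lookahead=) remaining=[) $]
Step 7: reduce F->id. Stack=[( T / F] ptr=4 lookahead=) remaining=[) $]
Step 8: reduce T->T / F. Stack=[( T] ptr=4 lookahead=) remaining=[) $]

Answer: 8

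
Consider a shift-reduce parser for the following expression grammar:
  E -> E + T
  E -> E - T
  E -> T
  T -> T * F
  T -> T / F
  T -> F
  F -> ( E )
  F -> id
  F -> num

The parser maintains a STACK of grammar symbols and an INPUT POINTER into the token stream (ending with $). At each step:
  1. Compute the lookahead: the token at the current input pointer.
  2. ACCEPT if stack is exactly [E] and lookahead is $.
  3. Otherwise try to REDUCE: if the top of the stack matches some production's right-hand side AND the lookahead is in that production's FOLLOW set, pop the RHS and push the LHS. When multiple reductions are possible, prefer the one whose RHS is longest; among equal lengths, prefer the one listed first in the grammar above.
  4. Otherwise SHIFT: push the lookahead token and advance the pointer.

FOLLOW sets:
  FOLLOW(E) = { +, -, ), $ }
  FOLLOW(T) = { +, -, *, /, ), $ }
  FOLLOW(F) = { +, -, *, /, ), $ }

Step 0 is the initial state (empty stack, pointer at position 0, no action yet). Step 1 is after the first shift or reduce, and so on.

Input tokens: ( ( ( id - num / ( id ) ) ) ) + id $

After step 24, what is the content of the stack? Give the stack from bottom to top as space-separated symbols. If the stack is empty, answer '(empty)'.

Step 1: shift (. Stack=[(] ptr=1 lookahead=( remaining=[( ( id - num / ( id ) ) ) ) + id $]
Step 2: shift (. Stack=[( (] ptr=2 lookahead=( remaining=[( id - num / ( id ) ) ) ) + id $]
Step 3: shift (. Stack=[( ( (] ptr=3 lookahead=id remaining=[id - num / ( id ) ) ) ) + id $]
Step 4: shift id. Stack=[( ( ( id] ptr=4 lookahead=- remaining=[- num / ( id ) ) ) ) + id $]
Step 5: reduce F->id. Stack=[( ( ( F] ptr=4 lookahead=- remaining=[- num / ( id ) ) ) ) + id $]
Step 6: reduce T->F. Stack=[( ( ( T] ptr=4 lookahead=- remaining=[- num / ( id ) ) ) ) + id $]
Step 7: reduce E->T. Stack=[( ( ( E] ptr=4 lookahead=- remaining=[- num / ( id ) ) ) ) + id $]
Step 8: shift -. Stack=[( ( ( E -] ptr=5 lookahead=num remaining=[num / ( id ) ) ) ) + id $]
Step 9: shift num. Stack=[( ( ( E - num] ptr=6 lookahead=/ remaining=[/ ( id ) ) ) ) + id $]
Step 10: reduce F->num. Stack=[( ( ( E - F] ptr=6 lookahead=/ remaining=[/ ( id ) ) ) ) + id $]
Step 11: reduce T->F. Stack=[( ( ( E - T] ptr=6 lookahead=/ remaining=[/ ( id ) ) ) ) + id $]
Step 12: shift /. Stack=[( ( ( E - T /] ptr=7 lookahead=( remaining=[( id ) ) ) ) + id $]
Step 13: shift (. Stack=[( ( ( E - T / (] ptr=8 lookahead=id remaining=[id ) ) ) ) + id $]
Step 14: shift id. Stack=[( ( ( E - T / ( id] ptr=9 lookahead=) remaining=[) ) ) ) + id $]
Step 15: reduce F->id. Stack=[( ( ( E - T / ( F] ptr=9 lookahead=) remaining=[) ) ) ) + id $]
Step 16: reduce T->F. Stack=[( ( ( E - T / ( T] ptr=9 lookahead=) remaining=[) ) ) ) + id $]
Step 17: reduce E->T. Stack=[( ( ( E - T / ( E] ptr=9 lookahead=) remaining=[) ) ) ) + id $]
Step 18: shift ). Stack=[( ( ( E - T / ( E )] ptr=10 lookahead=) remaining=[) ) ) + id $]
Step 19: reduce F->( E ). Stack=[( ( ( E - T / F] ptr=10 lookahead=) remaining=[) ) ) + id $]
Step 20: reduce T->T / F. Stack=[( ( ( E - T] ptr=10 lookahead=) remaining=[) ) ) + id $]
Step 21: reduce E->E - T. Stack=[( ( ( E] ptr=10 lookahead=) remaining=[) ) ) + id $]
Step 22: shift ). Stack=[( ( ( E )] ptr=11 lookahead=) remaining=[) ) + id $]
Step 23: reduce F->( E ). Stack=[( ( F] ptr=11 lookahead=) remaining=[) ) + id $]
Step 24: reduce T->F. Stack=[( ( T] ptr=11 lookahead=) remaining=[) ) + id $]

Answer: ( ( T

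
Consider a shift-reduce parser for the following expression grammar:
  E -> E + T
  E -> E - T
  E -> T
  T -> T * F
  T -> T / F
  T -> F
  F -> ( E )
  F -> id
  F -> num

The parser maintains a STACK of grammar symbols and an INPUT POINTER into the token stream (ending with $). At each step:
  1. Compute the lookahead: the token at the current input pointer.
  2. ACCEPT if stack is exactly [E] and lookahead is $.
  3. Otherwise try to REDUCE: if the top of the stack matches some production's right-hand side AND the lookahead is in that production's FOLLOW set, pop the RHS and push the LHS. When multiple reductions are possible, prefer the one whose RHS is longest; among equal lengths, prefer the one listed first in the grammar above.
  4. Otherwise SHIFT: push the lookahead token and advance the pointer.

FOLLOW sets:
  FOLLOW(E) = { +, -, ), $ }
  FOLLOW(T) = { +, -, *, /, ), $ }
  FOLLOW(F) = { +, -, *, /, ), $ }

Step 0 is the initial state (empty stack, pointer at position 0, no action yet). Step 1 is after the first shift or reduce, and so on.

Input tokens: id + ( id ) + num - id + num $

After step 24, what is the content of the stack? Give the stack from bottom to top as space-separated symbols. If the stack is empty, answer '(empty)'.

Step 1: shift id. Stack=[id] ptr=1 lookahead=+ remaining=[+ ( id ) + num - id + num $]
Step 2: reduce F->id. Stack=[F] ptr=1 lookahead=+ remaining=[+ ( id ) + num - id + num $]
Step 3: reduce T->F. Stack=[T] ptr=1 lookahead=+ remaining=[+ ( id ) + num - id + num $]
Step 4: reduce E->T. Stack=[E] ptr=1 lookahead=+ remaining=[+ ( id ) + num - id + num $]
Step 5: shift +. Stack=[E +] ptr=2 lookahead=( remaining=[( id ) + num - id + num $]
Step 6: shift (. Stack=[E + (] ptr=3 lookahead=id remaining=[id ) + num - id + num $]
Step 7: shift id. Stack=[E + ( id] ptr=4 lookahead=) remaining=[) + num - id + num $]
Step 8: reduce F->id. Stack=[E + ( F] ptr=4 lookahead=) remaining=[) + num - id + num $]
Step 9: reduce T->F. Stack=[E + ( T] ptr=4 lookahead=) remaining=[) + num - id + num $]
Step 10: reduce E->T. Stack=[E + ( E] ptr=4 lookahead=) remaining=[) + num - id + num $]
Step 11: shift ). Stack=[E + ( E )] ptr=5 lookahead=+ remaining=[+ num - id + num $]
Step 12: reduce F->( E ). Stack=[E + F] ptr=5 lookahead=+ remaining=[+ num - id + num $]
Step 13: reduce T->F. Stack=[E + T] ptr=5 lookahead=+ remaining=[+ num - id + num $]
Step 14: reduce E->E + T. Stack=[E] ptr=5 lookahead=+ remaining=[+ num - id + num $]
Step 15: shift +. Stack=[E +] ptr=6 lookahead=num remaining=[num - id + num $]
Step 16: shift num. Stack=[E + num] ptr=7 lookahead=- remaining=[- id + num $]
Step 17: reduce F->num. Stack=[E + F] ptr=7 lookahead=- remaining=[- id + num $]
Step 18: reduce T->F. Stack=[E + T] ptr=7 lookahead=- remaining=[- id + num $]
Step 19: reduce E->E + T. Stack=[E] ptr=7 lookahead=- remaining=[- id + num $]
Step 20: shift -. Stack=[E -] ptr=8 lookahead=id remaining=[id + num $]
Step 21: shift id. Stack=[E - id] ptr=9 lookahead=+ remaining=[+ num $]
Step 22: reduce F->id. Stack=[E - F] ptr=9 lookahead=+ remaining=[+ num $]
Step 23: reduce T->F. Stack=[E - T] ptr=9 lookahead=+ remaining=[+ num $]
Step 24: reduce E->E - T. Stack=[E] ptr=9 lookahead=+ remaining=[+ num $]

Answer: E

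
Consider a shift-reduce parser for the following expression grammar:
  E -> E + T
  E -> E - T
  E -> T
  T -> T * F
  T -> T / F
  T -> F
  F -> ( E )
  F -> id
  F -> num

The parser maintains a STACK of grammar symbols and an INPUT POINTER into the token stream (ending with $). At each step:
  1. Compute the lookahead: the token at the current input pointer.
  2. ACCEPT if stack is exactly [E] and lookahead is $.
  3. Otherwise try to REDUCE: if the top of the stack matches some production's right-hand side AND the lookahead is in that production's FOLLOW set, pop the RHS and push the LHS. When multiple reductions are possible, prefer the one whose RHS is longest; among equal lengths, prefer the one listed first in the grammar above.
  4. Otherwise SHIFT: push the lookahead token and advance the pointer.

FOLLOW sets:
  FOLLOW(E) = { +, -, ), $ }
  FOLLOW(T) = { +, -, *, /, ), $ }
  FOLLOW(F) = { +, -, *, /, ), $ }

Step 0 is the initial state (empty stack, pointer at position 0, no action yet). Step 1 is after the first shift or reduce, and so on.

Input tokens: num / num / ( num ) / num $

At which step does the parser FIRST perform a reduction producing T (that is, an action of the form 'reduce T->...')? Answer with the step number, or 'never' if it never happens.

Answer: 3

Derivation:
Step 1: shift num. Stack=[num] ptr=1 lookahead=/ remaining=[/ num / ( num ) / num $]
Step 2: reduce F->num. Stack=[F] ptr=1 lookahead=/ remaining=[/ num / ( num ) / num $]
Step 3: reduce T->F. Stack=[T] ptr=1 lookahead=/ remaining=[/ num / ( num ) / num $]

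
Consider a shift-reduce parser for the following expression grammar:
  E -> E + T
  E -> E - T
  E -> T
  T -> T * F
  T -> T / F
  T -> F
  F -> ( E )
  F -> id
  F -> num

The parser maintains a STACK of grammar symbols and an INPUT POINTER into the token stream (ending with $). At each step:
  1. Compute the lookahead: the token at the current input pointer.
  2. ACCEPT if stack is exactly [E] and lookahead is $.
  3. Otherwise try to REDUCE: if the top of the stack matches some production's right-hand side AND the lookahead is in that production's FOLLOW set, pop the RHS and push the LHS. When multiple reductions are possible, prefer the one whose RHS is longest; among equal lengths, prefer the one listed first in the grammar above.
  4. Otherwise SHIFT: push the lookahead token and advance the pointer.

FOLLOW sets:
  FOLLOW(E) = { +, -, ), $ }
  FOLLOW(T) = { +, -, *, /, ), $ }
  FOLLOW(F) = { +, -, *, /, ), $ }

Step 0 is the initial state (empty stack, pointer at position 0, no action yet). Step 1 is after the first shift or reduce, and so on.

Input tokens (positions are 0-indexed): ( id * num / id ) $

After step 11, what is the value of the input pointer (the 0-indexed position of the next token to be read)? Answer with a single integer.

Answer: 6

Derivation:
Step 1: shift (. Stack=[(] ptr=1 lookahead=id remaining=[id * num / id ) $]
Step 2: shift id. Stack=[( id] ptr=2 lookahead=* remaining=[* num / id ) $]
Step 3: reduce F->id. Stack=[( F] ptr=2 lookahead=* remaining=[* num / id ) $]
Step 4: reduce T->F. Stack=[( T] ptr=2 lookahead=* remaining=[* num / id ) $]
Step 5: shift *. Stack=[( T *] ptr=3 lookahead=num remaining=[num / id ) $]
Step 6: shift num. Stack=[( T * num] ptr=4 lookahead=/ remaining=[/ id ) $]
Step 7: reduce F->num. Stack=[( T * F] ptr=4 lookahead=/ remaining=[/ id ) $]
Step 8: reduce T->T * F. Stack=[( T] ptr=4 lookahead=/ remaining=[/ id ) $]
Step 9: shift /. Stack=[( T /] ptr=5 lookahead=id remaining=[id ) $]
Step 10: shift id. Stack=[( T / id] ptr=6 lookahead=) remaining=[) $]
Step 11: reduce F->id. Stack=[( T / F] ptr=6 lookahead=) remaining=[) $]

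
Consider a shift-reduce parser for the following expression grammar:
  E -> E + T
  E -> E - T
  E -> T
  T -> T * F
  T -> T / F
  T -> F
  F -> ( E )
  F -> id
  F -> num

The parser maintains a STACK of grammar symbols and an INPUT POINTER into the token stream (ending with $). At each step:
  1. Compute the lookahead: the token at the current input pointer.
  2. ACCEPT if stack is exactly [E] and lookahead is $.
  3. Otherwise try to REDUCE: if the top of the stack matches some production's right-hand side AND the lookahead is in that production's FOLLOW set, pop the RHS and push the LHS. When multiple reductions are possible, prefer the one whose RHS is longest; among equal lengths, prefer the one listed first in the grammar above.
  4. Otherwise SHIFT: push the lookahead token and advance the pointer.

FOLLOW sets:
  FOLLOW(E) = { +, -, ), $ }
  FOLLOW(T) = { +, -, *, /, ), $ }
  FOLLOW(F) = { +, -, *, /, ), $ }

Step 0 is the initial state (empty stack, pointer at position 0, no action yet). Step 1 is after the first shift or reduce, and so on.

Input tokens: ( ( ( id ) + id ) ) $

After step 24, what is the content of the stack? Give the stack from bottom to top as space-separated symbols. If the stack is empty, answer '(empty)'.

Step 1: shift (. Stack=[(] ptr=1 lookahead=( remaining=[( ( id ) + id ) ) $]
Step 2: shift (. Stack=[( (] ptr=2 lookahead=( remaining=[( id ) + id ) ) $]
Step 3: shift (. Stack=[( ( (] ptr=3 lookahead=id remaining=[id ) + id ) ) $]
Step 4: shift id. Stack=[( ( ( id] ptr=4 lookahead=) remaining=[) + id ) ) $]
Step 5: reduce F->id. Stack=[( ( ( F] ptr=4 lookahead=) remaining=[) + id ) ) $]
Step 6: reduce T->F. Stack=[( ( ( T] ptr=4 lookahead=) remaining=[) + id ) ) $]
Step 7: reduce E->T. Stack=[( ( ( E] ptr=4 lookahead=) remaining=[) + id ) ) $]
Step 8: shift ). Stack=[( ( ( E )] ptr=5 lookahead=+ remaining=[+ id ) ) $]
Step 9: reduce F->( E ). Stack=[( ( F] ptr=5 lookahead=+ remaining=[+ id ) ) $]
Step 10: reduce T->F. Stack=[( ( T] ptr=5 lookahead=+ remaining=[+ id ) ) $]
Step 11: reduce E->T. Stack=[( ( E] ptr=5 lookahead=+ remaining=[+ id ) ) $]
Step 12: shift +. Stack=[( ( E +] ptr=6 lookahead=id remaining=[id ) ) $]
Step 13: shift id. Stack=[( ( E + id] ptr=7 lookahead=) remaining=[) ) $]
Step 14: reduce F->id. Stack=[( ( E + F] ptr=7 lookahead=) remaining=[) ) $]
Step 15: reduce T->F. Stack=[( ( E + T] ptr=7 lookahead=) remaining=[) ) $]
Step 16: reduce E->E + T. Stack=[( ( E] ptr=7 lookahead=) remaining=[) ) $]
Step 17: shift ). Stack=[( ( E )] ptr=8 lookahead=) remaining=[) $]
Step 18: reduce F->( E ). Stack=[( F] ptr=8 lookahead=) remaining=[) $]
Step 19: reduce T->F. Stack=[( T] ptr=8 lookahead=) remaining=[) $]
Step 20: reduce E->T. Stack=[( E] ptr=8 lookahead=) remaining=[) $]
Step 21: shift ). Stack=[( E )] ptr=9 lookahead=$ remaining=[$]
Step 22: reduce F->( E ). Stack=[F] ptr=9 lookahead=$ remaining=[$]
Step 23: reduce T->F. Stack=[T] ptr=9 lookahead=$ remaining=[$]
Step 24: reduce E->T. Stack=[E] ptr=9 lookahead=$ remaining=[$]

Answer: E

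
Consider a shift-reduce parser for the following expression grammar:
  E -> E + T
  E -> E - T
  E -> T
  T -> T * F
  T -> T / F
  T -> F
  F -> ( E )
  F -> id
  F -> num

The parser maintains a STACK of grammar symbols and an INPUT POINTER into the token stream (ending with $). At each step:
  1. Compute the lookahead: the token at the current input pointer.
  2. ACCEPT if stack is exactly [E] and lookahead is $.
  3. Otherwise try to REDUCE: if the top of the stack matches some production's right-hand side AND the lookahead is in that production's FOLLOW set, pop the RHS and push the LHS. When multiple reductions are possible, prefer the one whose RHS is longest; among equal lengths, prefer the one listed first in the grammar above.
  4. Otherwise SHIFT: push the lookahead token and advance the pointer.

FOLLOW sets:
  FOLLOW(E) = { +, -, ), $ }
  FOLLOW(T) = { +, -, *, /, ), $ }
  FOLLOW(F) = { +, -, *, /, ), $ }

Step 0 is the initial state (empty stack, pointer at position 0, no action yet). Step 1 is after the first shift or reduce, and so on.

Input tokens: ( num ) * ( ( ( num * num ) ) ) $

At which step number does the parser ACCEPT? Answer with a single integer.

Answer: 33

Derivation:
Step 1: shift (. Stack=[(] ptr=1 lookahead=num remaining=[num ) * ( ( ( num * num ) ) ) $]
Step 2: shift num. Stack=[( num] ptr=2 lookahead=) remaining=[) * ( ( ( num * num ) ) ) $]
Step 3: reduce F->num. Stack=[( F] ptr=2 lookahead=) remaining=[) * ( ( ( num * num ) ) ) $]
Step 4: reduce T->F. Stack=[( T] ptr=2 lookahead=) remaining=[) * ( ( ( num * num ) ) ) $]
Step 5: reduce E->T. Stack=[( E] ptr=2 lookahead=) remaining=[) * ( ( ( num * num ) ) ) $]
Step 6: shift ). Stack=[( E )] ptr=3 lookahead=* remaining=[* ( ( ( num * num ) ) ) $]
Step 7: reduce F->( E ). Stack=[F] ptr=3 lookahead=* remaining=[* ( ( ( num * num ) ) ) $]
Step 8: reduce T->F. Stack=[T] ptr=3 lookahead=* remaining=[* ( ( ( num * num ) ) ) $]
Step 9: shift *. Stack=[T *] ptr=4 lookahead=( remaining=[( ( ( num * num ) ) ) $]
Step 10: shift (. Stack=[T * (] ptr=5 lookahead=( remaining=[( ( num * num ) ) ) $]
Step 11: shift (. Stack=[T * ( (] ptr=6 lookahead=( remaining=[( num * num ) ) ) $]
Step 12: shift (. Stack=[T * ( ( (] ptr=7 lookahead=num remaining=[num * num ) ) ) $]
Step 13: shift num. Stack=[T * ( ( ( num] ptr=8 lookahead=* remaining=[* num ) ) ) $]
Step 14: reduce F->num. Stack=[T * ( ( ( F] ptr=8 lookahead=* remaining=[* num ) ) ) $]
Step 15: reduce T->F. Stack=[T * ( ( ( T] ptr=8 lookahead=* remaining=[* num ) ) ) $]
Step 16: shift *. Stack=[T * ( ( ( T *] ptr=9 lookahead=num remaining=[num ) ) ) $]
Step 17: shift num. Stack=[T * ( ( ( T * num] ptr=10 lookahead=) remaining=[) ) ) $]
Step 18: reduce F->num. Stack=[T * ( ( ( T * F] ptr=10 lookahead=) remaining=[) ) ) $]
Step 19: reduce T->T * F. Stack=[T * ( ( ( T] ptr=10 lookahead=) remaining=[) ) ) $]
Step 20: reduce E->T. Stack=[T * ( ( ( E] ptr=10 lookahead=) remaining=[) ) ) $]
Step 21: shift ). Stack=[T * ( ( ( E )] ptr=11 lookahead=) remaining=[) ) $]
Step 22: reduce F->( E ). Stack=[T * ( ( F] ptr=11 lookahead=) remaining=[) ) $]
Step 23: reduce T->F. Stack=[T * ( ( T] ptr=11 lookahead=) remaining=[) ) $]
Step 24: reduce E->T. Stack=[T * ( ( E] ptr=11 lookahead=) remaining=[) ) $]
Step 25: shift ). Stack=[T * ( ( E )] ptr=12 lookahead=) remaining=[) $]
Step 26: reduce F->( E ). Stack=[T * ( F] ptr=12 lookahead=) remaining=[) $]
Step 27: reduce T->F. Stack=[T * ( T] ptr=12 lookahead=) remaining=[) $]
Step 28: reduce E->T. Stack=[T * ( E] ptr=12 lookahead=) remaining=[) $]
Step 29: shift ). Stack=[T * ( E )] ptr=13 lookahead=$ remaining=[$]
Step 30: reduce F->( E ). Stack=[T * F] ptr=13 lookahead=$ remaining=[$]
Step 31: reduce T->T * F. Stack=[T] ptr=13 lookahead=$ remaining=[$]
Step 32: reduce E->T. Stack=[E] ptr=13 lookahead=$ remaining=[$]
Step 33: accept. Stack=[E] ptr=13 lookahead=$ remaining=[$]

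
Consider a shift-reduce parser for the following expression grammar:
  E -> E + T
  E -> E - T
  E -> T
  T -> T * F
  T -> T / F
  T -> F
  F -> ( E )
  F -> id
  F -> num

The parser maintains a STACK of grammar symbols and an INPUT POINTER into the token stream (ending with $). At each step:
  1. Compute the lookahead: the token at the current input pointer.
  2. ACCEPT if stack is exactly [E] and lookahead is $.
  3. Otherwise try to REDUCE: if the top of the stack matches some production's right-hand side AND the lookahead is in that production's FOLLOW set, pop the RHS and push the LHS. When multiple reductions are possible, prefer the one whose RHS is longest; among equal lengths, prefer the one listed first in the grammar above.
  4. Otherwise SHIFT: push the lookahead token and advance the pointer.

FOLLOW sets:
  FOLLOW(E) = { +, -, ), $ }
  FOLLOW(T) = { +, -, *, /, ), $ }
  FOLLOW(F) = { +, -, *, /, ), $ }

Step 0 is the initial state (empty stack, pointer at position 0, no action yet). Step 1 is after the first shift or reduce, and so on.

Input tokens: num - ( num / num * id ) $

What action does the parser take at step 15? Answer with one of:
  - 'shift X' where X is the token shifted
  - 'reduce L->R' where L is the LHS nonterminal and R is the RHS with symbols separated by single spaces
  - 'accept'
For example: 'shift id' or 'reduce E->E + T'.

Step 1: shift num. Stack=[num] ptr=1 lookahead=- remaining=[- ( num / num * id ) $]
Step 2: reduce F->num. Stack=[F] ptr=1 lookahead=- remaining=[- ( num / num * id ) $]
Step 3: reduce T->F. Stack=[T] ptr=1 lookahead=- remaining=[- ( num / num * id ) $]
Step 4: reduce E->T. Stack=[E] ptr=1 lookahead=- remaining=[- ( num / num * id ) $]
Step 5: shift -. Stack=[E -] ptr=2 lookahead=( remaining=[( num / num * id ) $]
Step 6: shift (. Stack=[E - (] ptr=3 lookahead=num remaining=[num / num * id ) $]
Step 7: shift num. Stack=[E - ( num] ptr=4 lookahead=/ remaining=[/ num * id ) $]
Step 8: reduce F->num. Stack=[E - ( F] ptr=4 lookahead=/ remaining=[/ num * id ) $]
Step 9: reduce T->F. Stack=[E - ( T] ptr=4 lookahead=/ remaining=[/ num * id ) $]
Step 10: shift /. Stack=[E - ( T /] ptr=5 lookahead=num remaining=[num * id ) $]
Step 11: shift num. Stack=[E - ( T / num] ptr=6 lookahead=* remaining=[* id ) $]
Step 12: reduce F->num. Stack=[E - ( T / F] ptr=6 lookahead=* remaining=[* id ) $]
Step 13: reduce T->T / F. Stack=[E - ( T] ptr=6 lookahead=* remaining=[* id ) $]
Step 14: shift *. Stack=[E - ( T *] ptr=7 lookahead=id remaining=[id ) $]
Step 15: shift id. Stack=[E - ( T * id] ptr=8 lookahead=) remaining=[) $]

Answer: shift id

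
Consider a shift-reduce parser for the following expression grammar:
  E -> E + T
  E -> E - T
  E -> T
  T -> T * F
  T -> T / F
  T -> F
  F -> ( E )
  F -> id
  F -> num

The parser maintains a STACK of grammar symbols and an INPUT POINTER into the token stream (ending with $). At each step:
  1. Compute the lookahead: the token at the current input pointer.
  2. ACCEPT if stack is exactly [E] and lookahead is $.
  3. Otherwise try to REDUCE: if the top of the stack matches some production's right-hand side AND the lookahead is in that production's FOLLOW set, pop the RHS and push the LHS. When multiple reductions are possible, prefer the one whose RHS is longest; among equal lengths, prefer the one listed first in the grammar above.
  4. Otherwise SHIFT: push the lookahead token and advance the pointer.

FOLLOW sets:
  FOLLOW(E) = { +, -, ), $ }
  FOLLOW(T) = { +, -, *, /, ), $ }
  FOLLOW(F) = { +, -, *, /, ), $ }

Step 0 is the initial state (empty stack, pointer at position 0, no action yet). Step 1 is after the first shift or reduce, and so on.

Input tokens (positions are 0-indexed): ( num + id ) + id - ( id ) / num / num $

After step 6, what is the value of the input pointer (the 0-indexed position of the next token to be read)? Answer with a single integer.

Answer: 3

Derivation:
Step 1: shift (. Stack=[(] ptr=1 lookahead=num remaining=[num + id ) + id - ( id ) / num / num $]
Step 2: shift num. Stack=[( num] ptr=2 lookahead=+ remaining=[+ id ) + id - ( id ) / num / num $]
Step 3: reduce F->num. Stack=[( F] ptr=2 lookahead=+ remaining=[+ id ) + id - ( id ) / num / num $]
Step 4: reduce T->F. Stack=[( T] ptr=2 lookahead=+ remaining=[+ id ) + id - ( id ) / num / num $]
Step 5: reduce E->T. Stack=[( E] ptr=2 lookahead=+ remaining=[+ id ) + id - ( id ) / num / num $]
Step 6: shift +. Stack=[( E +] ptr=3 lookahead=id remaining=[id ) + id - ( id ) / num / num $]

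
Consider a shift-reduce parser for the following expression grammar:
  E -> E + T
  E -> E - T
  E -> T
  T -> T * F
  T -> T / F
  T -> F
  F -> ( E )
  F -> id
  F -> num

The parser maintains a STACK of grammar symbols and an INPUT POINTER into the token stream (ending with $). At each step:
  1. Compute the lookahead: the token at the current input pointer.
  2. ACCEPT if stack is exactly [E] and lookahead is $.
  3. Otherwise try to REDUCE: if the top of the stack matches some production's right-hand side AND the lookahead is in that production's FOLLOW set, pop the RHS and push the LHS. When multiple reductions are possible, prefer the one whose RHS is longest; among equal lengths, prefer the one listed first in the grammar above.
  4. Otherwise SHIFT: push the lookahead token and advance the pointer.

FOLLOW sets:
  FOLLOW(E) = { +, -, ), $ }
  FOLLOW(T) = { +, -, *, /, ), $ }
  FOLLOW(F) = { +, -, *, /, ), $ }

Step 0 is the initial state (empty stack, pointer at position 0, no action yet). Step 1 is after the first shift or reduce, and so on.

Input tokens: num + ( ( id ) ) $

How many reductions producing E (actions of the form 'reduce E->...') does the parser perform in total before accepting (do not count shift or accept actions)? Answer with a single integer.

Answer: 4

Derivation:
Step 1: shift num. Stack=[num] ptr=1 lookahead=+ remaining=[+ ( ( id ) ) $]
Step 2: reduce F->num. Stack=[F] ptr=1 lookahead=+ remaining=[+ ( ( id ) ) $]
Step 3: reduce T->F. Stack=[T] ptr=1 lookahead=+ remaining=[+ ( ( id ) ) $]
Step 4: reduce E->T. Stack=[E] ptr=1 lookahead=+ remaining=[+ ( ( id ) ) $]
Step 5: shift +. Stack=[E +] ptr=2 lookahead=( remaining=[( ( id ) ) $]
Step 6: shift (. Stack=[E + (] ptr=3 lookahead=( remaining=[( id ) ) $]
Step 7: shift (. Stack=[E + ( (] ptr=4 lookahead=id remaining=[id ) ) $]
Step 8: shift id. Stack=[E + ( ( id] ptr=5 lookahead=) remaining=[) ) $]
Step 9: reduce F->id. Stack=[E + ( ( F] ptr=5 lookahead=) remaining=[) ) $]
Step 10: reduce T->F. Stack=[E + ( ( T] ptr=5 lookahead=) remaining=[) ) $]
Step 11: reduce E->T. Stack=[E + ( ( E] ptr=5 lookahead=) remaining=[) ) $]
Step 12: shift ). Stack=[E + ( ( E )] ptr=6 lookahead=) remaining=[) $]
Step 13: reduce F->( E ). Stack=[E + ( F] ptr=6 lookahead=) remaining=[) $]
Step 14: reduce T->F. Stack=[E + ( T] ptr=6 lookahead=) remaining=[) $]
Step 15: reduce E->T. Stack=[E + ( E] ptr=6 lookahead=) remaining=[) $]
Step 16: shift ). Stack=[E + ( E )] ptr=7 lookahead=$ remaining=[$]
Step 17: reduce F->( E ). Stack=[E + F] ptr=7 lookahead=$ remaining=[$]
Step 18: reduce T->F. Stack=[E + T] ptr=7 lookahead=$ remaining=[$]
Step 19: reduce E->E + T. Stack=[E] ptr=7 lookahead=$ remaining=[$]
Step 20: accept. Stack=[E] ptr=7 lookahead=$ remaining=[$]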